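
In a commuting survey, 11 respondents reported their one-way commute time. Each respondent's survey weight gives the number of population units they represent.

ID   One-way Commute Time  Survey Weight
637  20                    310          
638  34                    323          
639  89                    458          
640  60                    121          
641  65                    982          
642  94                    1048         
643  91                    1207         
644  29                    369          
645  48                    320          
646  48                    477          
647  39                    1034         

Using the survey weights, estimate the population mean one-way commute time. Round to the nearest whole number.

Weighted sum = 20×310 + 34×323 + 89×458 + 60×121 + 65×982 + 94×1048 + 91×1207 + 29×369 + 48×320 + 48×477 + 39×1034
  = 426666
Sum of weights = 310 + 323 + 458 + 121 + 982 + 1048 + 1207 + 369 + 320 + 477 + 1034 = 6649
Weighted mean = 426666 / 6649 = 64.16995

64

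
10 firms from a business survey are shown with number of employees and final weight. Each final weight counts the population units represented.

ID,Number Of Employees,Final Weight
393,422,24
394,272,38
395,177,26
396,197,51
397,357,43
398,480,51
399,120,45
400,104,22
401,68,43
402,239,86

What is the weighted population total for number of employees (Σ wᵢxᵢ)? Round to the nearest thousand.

Weighted total = 422×24 + 272×38 + 177×26 + 197×51 + 357×43 + 480×51 + 120×45 + 104×22 + 68×43 + 239×86
  = 106110

106000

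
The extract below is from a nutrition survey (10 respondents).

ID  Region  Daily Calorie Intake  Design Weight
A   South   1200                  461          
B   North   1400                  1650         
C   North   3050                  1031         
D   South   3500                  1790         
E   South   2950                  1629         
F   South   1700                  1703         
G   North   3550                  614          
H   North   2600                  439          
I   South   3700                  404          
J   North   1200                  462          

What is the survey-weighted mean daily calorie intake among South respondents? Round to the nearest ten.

2670

South rows: A, D, E, F, I
Weighted sum = 1200×461 + 3500×1790 + 2950×1629 + 1700×1703 + 3700×404
  = 16013650
Sum of weights = 461 + 1790 + 1629 + 1703 + 404 = 5987
Weighted mean = 16013650 / 5987 = 2674.7369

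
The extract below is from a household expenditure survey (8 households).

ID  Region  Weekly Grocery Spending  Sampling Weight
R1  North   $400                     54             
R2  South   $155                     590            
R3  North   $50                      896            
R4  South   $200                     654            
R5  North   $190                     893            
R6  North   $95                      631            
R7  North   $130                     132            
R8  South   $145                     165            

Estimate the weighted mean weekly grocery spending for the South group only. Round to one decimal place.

South rows: R2, R4, R8
Weighted sum = 246175
Sum of weights = 590 + 654 + 165 = 1409
Weighted mean = 246175 / 1409 = 174.71611

174.7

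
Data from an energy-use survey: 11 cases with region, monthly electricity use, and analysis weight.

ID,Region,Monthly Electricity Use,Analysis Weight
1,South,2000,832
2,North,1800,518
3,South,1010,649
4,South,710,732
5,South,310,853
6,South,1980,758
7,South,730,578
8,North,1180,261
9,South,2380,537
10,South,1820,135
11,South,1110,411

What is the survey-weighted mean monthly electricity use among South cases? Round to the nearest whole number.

South rows: 1, 3, 4, 5, 6, 7, 9, 10, 11
Weighted sum = 2000×832 + 1010×649 + 710×732 + 310×853 + 1980×758 + 730×578 + 2380×537 + 1820×135 + 1110×411
  = 7006390
Sum of weights = 832 + 649 + 732 + 853 + 758 + 578 + 537 + 135 + 411 = 5485
Weighted mean = 7006390 / 5485 = 1277.3728

1277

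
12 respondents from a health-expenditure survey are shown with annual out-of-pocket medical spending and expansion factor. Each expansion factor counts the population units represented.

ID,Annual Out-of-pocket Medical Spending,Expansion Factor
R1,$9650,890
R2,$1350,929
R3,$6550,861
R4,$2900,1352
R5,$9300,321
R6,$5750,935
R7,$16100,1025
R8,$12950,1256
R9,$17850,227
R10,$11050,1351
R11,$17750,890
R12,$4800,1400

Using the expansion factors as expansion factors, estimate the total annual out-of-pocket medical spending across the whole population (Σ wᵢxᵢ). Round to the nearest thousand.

Weighted total = 9650×890 + 1350×929 + 6550×861 + 2900×1352 + 9300×321 + 5750×935 + 16100×1025 + 12950×1256 + 17850×227 + 11050×1351 + 17750×890 + 4800×1400
  = 8588500 + 1254150 + 5639550 + 3920800 + 2985300 + 5376250 + 16502500 + 16265200 + 4051950 + 14928550 + 15797500 + 6720000 = 102030250

102030000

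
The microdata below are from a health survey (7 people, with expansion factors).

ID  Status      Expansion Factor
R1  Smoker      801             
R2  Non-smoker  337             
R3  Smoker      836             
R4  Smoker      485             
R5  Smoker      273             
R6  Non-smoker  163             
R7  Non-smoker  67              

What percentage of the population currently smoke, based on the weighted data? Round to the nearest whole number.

Sum of weights for 'Smoker' = 801 + 836 + 485 + 273 = 2395
Total weight = 801 + 337 + 836 + 485 + 273 + 163 + 67 = 2962
Weighted proportion = 2395 / 2962 = 0.80857529 → 80.857529%

81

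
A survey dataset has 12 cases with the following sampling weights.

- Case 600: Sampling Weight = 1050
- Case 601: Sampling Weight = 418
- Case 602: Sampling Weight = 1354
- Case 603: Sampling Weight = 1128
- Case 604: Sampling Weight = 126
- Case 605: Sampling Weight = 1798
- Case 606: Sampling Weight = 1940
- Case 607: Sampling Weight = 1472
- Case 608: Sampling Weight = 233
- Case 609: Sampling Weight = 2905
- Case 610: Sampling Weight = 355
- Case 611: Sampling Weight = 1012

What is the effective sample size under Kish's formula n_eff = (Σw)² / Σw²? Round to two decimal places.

8.20

Σ wᵢ = 13791
Σ wᵢ² = 23205471
n_eff = 13791² / 23205471 = 190191681 / 23205471 = 8.1959845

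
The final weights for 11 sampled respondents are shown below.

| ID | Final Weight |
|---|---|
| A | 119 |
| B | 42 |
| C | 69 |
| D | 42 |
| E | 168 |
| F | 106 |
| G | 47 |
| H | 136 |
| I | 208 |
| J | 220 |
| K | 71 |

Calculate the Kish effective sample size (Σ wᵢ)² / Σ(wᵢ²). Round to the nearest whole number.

8

Σ wᵢ = 119 + 42 + 69 + 42 + 168 + 106 + 47 + 136 + 208 + 220 + 71 = 1228
Σ wᵢ² = 179320
n_eff = 1228² / 179320 = 1507984 / 179320 = 8.409458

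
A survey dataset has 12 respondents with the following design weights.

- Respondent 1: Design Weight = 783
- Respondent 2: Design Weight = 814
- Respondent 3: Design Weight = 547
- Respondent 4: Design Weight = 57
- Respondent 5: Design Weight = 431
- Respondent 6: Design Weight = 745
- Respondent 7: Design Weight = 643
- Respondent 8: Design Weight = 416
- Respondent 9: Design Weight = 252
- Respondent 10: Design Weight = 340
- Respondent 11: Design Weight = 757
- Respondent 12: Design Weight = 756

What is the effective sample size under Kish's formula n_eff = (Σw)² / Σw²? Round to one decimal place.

Σ wᵢ = 783 + 814 + 547 + 57 + 431 + 745 + 643 + 416 + 252 + 340 + 757 + 756 = 6541
Σ wᵢ² = 4229123
n_eff = 6541² / 4229123 = 42784681 / 4229123 = 10.116679

10.1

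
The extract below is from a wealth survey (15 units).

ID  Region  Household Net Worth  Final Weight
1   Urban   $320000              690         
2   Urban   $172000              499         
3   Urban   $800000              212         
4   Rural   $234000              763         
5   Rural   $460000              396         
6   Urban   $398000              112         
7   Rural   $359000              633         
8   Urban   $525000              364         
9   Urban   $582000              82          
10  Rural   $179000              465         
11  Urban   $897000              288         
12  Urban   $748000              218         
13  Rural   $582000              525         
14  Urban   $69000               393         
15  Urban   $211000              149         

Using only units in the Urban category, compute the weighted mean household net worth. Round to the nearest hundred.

412200

Urban rows: 1, 2, 3, 6, 8, 9, 11, 12, 14, 15
Weighted sum = 320000×690 + 172000×499 + 800000×212 + 398000×112 + 525000×364 + 582000×82 + 897000×288 + 748000×218 + 69000×393 + 211000×149
  = 220800000 + 85828000 + 169600000 + 44576000 + 191100000 + 47724000 + 258336000 + 163064000 + 27117000 + 31439000 = 1239584000
Sum of weights = 3007
Weighted mean = 1239584000 / 3007 = 412232.79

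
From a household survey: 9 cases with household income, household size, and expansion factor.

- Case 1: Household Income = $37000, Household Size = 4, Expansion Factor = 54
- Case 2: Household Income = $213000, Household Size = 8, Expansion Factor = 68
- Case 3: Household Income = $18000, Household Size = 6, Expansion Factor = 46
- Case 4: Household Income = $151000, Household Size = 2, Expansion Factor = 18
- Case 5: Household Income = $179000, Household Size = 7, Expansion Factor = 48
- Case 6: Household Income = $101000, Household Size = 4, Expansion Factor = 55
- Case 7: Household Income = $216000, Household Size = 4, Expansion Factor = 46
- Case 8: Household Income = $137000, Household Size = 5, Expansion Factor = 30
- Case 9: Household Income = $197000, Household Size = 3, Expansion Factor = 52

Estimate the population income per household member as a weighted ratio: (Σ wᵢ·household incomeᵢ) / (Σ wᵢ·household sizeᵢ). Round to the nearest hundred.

27600

Σ wᵢ·y = 37000×54 + 213000×68 + 18000×46 + 151000×18 + 179000×48 + 101000×55 + 216000×46 + 137000×30 + 197000×52
  = 1998000 + 14484000 + 828000 + 2718000 + 8592000 + 5555000 + 9936000 + 4110000 + 10244000 = 58465000
Σ wᵢ·x = 4×54 + 8×68 + 6×46 + 2×18 + 7×48 + 4×55 + 4×46 + 5×30 + 3×52
  = 216 + 544 + 276 + 36 + 336 + 220 + 184 + 150 + 156 = 2118
Ratio = 58465000 / 2118 = 27603.872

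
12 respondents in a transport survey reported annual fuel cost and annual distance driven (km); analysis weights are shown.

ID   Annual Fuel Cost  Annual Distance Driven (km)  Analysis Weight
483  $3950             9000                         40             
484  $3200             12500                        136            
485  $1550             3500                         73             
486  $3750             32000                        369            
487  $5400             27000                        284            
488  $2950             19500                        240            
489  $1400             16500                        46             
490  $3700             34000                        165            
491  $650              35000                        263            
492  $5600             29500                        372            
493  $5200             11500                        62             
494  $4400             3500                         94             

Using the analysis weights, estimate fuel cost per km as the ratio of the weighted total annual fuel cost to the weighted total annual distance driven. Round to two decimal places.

Σ wᵢ·y = 3950×40 + 3200×136 + 1550×73 + 3750×369 + 5400×284 + 2950×240 + 1400×46 + 3700×165 + 650×263 + 5600×372 + 5200×62 + 4400×94
  = 7996750
Σ wᵢ·x = 9000×40 + 12500×136 + 3500×73 + 32000×369 + 27000×284 + 19500×240 + 16500×46 + 34000×165 + 35000×263 + 29500×372 + 11500×62 + 3500×94
  = 360000 + 1700000 + 255500 + 11808000 + 7668000 + 4680000 + 759000 + 5610000 + 9205000 + 10974000 + 713000 + 329000 = 54061500
Ratio = 7996750 / 54061500 = 0.1479195

0.15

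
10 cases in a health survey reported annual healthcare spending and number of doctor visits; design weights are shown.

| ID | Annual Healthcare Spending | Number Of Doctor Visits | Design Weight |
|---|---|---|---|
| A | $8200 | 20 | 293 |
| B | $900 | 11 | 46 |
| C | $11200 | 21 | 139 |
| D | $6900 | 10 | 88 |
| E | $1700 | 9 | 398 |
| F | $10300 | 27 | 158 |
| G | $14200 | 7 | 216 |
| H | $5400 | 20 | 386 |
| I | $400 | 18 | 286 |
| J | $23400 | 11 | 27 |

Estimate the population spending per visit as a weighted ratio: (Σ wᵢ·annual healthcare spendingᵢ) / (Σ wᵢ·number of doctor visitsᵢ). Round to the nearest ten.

Σ wᵢ·y = 8200×293 + 900×46 + 11200×139 + 6900×88 + 1700×398 + 10300×158 + 14200×216 + 5400×386 + 400×286 + 23400×27
  = 2402600 + 41400 + 1556800 + 607200 + 676600 + 1627400 + 3067200 + 2084400 + 114400 + 631800 = 12809800
Σ wᵢ·x = 32690
Ratio = 12809800 / 32690 = 391.85684

390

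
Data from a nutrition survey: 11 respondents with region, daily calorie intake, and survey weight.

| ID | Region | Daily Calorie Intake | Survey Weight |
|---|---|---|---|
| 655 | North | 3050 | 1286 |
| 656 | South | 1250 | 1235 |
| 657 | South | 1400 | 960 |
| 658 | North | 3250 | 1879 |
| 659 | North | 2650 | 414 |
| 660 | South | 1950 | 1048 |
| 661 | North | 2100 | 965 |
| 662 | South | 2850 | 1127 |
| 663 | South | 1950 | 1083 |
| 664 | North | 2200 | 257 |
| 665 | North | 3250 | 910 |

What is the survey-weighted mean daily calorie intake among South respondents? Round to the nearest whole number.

1881

South rows: 656, 657, 660, 662, 663
Weighted sum = 1250×1235 + 1400×960 + 1950×1048 + 2850×1127 + 1950×1083
  = 1543750 + 1344000 + 2043600 + 3211950 + 2111850 = 10255150
Sum of weights = 1235 + 960 + 1048 + 1127 + 1083 = 5453
Weighted mean = 10255150 / 5453 = 1880.6437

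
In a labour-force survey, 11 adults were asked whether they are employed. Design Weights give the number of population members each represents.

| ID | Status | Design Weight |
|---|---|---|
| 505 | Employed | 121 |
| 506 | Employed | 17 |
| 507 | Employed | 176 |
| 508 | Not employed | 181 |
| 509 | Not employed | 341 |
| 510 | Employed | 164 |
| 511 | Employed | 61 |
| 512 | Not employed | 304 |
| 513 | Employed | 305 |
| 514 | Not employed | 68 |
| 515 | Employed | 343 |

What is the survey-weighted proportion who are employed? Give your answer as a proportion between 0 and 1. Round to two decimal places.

0.57

Sum of weights for 'Employed' = 121 + 17 + 176 + 164 + 61 + 305 + 343 = 1187
Total weight = 2081
Weighted proportion = 1187 / 2081 = 0.57039885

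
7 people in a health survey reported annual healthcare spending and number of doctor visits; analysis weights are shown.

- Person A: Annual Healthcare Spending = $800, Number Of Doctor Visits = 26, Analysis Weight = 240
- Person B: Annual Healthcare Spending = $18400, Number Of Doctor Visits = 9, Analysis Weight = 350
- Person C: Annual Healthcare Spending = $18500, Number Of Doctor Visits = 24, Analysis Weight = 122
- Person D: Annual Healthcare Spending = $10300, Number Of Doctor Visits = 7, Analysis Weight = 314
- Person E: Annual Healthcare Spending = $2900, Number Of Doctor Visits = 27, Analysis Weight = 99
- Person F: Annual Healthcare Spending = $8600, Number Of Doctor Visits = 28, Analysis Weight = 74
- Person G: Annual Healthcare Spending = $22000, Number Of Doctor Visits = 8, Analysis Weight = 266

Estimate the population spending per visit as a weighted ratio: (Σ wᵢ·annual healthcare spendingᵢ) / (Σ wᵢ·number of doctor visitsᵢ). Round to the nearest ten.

Σ wᵢ·y = 800×240 + 18400×350 + 18500×122 + 10300×314 + 2900×99 + 8600×74 + 22000×266
  = 192000 + 6440000 + 2257000 + 3234200 + 287100 + 636400 + 5852000 = 18898700
Σ wᵢ·x = 26×240 + 9×350 + 24×122 + 7×314 + 27×99 + 28×74 + 8×266
  = 6240 + 3150 + 2928 + 2198 + 2673 + 2072 + 2128 = 21389
Ratio = 18898700 / 21389 = 883.57099

880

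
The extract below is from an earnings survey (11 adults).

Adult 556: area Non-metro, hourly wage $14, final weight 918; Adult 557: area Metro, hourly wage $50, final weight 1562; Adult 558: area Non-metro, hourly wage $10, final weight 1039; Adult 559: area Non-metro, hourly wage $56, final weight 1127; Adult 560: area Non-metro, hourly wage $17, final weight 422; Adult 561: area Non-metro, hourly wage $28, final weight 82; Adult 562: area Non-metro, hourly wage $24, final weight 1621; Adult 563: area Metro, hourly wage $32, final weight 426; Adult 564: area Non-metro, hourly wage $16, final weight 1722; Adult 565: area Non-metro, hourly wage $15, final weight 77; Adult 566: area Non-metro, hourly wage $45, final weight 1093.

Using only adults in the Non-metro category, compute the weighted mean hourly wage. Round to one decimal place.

Non-metro rows: 556, 558, 559, 560, 561, 562, 564, 565, 566
Weighted sum = 14×918 + 10×1039 + 56×1127 + 17×422 + 28×82 + 24×1621 + 16×1722 + 15×77 + 45×1093
  = 12852 + 10390 + 63112 + 7174 + 2296 + 38904 + 27552 + 1155 + 49185 = 212620
Sum of weights = 8101
Weighted mean = 212620 / 8101 = 26.246142

26.2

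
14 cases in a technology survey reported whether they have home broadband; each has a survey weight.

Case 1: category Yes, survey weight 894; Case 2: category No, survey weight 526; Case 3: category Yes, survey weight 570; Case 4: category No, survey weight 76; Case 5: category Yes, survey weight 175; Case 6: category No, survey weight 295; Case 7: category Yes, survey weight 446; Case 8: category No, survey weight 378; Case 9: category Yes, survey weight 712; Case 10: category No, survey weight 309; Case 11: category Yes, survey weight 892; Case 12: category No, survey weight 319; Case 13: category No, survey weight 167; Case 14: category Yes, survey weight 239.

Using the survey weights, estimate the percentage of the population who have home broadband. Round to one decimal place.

65.5

Sum of weights for 'Yes' = 894 + 570 + 175 + 446 + 712 + 892 + 239 = 3928
Total weight = 5998
Weighted proportion = 3928 / 5998 = 0.65488496 → 65.488496%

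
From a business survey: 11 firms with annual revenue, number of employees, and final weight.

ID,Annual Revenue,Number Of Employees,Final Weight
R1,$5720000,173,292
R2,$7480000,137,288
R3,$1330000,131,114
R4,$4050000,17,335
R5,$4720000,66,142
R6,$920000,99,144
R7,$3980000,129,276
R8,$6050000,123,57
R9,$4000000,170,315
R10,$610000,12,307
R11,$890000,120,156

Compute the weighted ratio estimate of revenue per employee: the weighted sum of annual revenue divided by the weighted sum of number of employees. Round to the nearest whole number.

36254

Σ wᵢ·y = 5720000×292 + 7480000×288 + 1330000×114 + 4050000×335 + 4720000×142 + 920000×144 + 3980000×276 + 6050000×57 + 4000000×315 + 610000×307 + 890000×156
  = 9165010000
Σ wᵢ·x = 173×292 + 137×288 + 131×114 + 17×335 + 66×142 + 99×144 + 129×276 + 123×57 + 170×315 + 12×307 + 120×156
  = 252798
Ratio = 9165010000 / 252798 = 36254.282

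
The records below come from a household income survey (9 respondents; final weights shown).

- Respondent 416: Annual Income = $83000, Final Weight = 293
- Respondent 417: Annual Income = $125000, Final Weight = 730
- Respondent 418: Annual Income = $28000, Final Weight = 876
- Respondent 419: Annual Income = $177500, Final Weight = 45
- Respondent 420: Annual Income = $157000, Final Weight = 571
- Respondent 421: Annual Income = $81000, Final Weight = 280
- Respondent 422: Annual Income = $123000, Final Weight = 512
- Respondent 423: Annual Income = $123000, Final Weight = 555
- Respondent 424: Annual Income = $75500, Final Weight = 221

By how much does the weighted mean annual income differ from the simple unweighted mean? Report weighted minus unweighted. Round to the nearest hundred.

-8100

Unweighted sum = 83000 + 125000 + 28000 + 177500 + 157000 + 81000 + 123000 + 123000 + 75500 = 973000
Unweighted mean = 973000 / 9 = 108111.11
Weighted sum = 83000×293 + 125000×730 + 28000×876 + 177500×45 + 157000×571 + 81000×280 + 123000×512 + 123000×555 + 75500×221
  = 24319000 + 91250000 + 24528000 + 7987500 + 89647000 + 22680000 + 62976000 + 68265000 + 16685500 = 408338000
Sum of weights = 293 + 730 + 876 + 45 + 571 + 280 + 512 + 555 + 221 = 4083
Weighted mean = 408338000 / 4083 = 100009.31
Difference (weighted minus unweighted) = -8101.8042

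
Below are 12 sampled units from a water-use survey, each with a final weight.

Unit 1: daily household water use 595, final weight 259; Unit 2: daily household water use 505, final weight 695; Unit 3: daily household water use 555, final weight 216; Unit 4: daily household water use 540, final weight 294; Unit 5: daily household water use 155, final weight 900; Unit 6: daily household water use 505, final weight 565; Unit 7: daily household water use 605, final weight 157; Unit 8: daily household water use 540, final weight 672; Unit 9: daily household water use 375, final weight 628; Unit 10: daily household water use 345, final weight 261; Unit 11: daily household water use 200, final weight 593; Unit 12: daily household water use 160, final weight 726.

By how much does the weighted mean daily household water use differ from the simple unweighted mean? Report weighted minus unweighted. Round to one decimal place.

-50.1

Unweighted sum = 595 + 505 + 555 + 540 + 155 + 505 + 605 + 540 + 375 + 345 + 200 + 160 = 5080
Unweighted mean = 5080 / 12 = 423.33333
Weighted sum = 595×259 + 505×695 + 555×216 + 540×294 + 155×900 + 505×565 + 605×157 + 540×672 + 375×628 + 345×261 + 200×593 + 160×726
  = 154105 + 350975 + 119880 + 158760 + 139500 + 285325 + 94985 + 362880 + 235500 + 90045 + 118600 + 116160 = 2226715
Sum of weights = 259 + 695 + 216 + 294 + 900 + 565 + 157 + 672 + 628 + 261 + 593 + 726 = 5966
Weighted mean = 2226715 / 5966 = 373.23416
Difference (weighted minus unweighted) = -50.099173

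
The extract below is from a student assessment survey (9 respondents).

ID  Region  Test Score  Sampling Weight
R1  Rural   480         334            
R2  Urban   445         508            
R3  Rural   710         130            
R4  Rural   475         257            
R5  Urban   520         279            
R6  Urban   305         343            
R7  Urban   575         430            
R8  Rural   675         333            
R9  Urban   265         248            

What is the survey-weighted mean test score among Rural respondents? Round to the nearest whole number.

Rural rows: R1, R3, R4, R8
Weighted sum = 480×334 + 710×130 + 475×257 + 675×333
  = 160320 + 92300 + 122075 + 224775 = 599470
Sum of weights = 1054
Weighted mean = 599470 / 1054 = 568.75712

569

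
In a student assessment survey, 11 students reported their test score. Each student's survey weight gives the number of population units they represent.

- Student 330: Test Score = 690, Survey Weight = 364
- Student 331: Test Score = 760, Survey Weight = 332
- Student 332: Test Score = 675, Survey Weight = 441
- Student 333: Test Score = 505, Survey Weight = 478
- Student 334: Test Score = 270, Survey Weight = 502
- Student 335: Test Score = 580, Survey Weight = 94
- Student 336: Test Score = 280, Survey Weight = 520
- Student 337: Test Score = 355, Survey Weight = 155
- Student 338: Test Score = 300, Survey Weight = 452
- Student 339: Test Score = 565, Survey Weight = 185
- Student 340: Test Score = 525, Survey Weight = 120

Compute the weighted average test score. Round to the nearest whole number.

477

Weighted sum = 690×364 + 760×332 + 675×441 + 505×478 + 270×502 + 580×94 + 280×520 + 355×155 + 300×452 + 565×185 + 525×120
  = 251160 + 252320 + 297675 + 241390 + 135540 + 54520 + 145600 + 55025 + 135600 + 104525 + 63000 = 1736355
Sum of weights = 364 + 332 + 441 + 478 + 502 + 94 + 520 + 155 + 452 + 185 + 120 = 3643
Weighted mean = 1736355 / 3643 = 476.62778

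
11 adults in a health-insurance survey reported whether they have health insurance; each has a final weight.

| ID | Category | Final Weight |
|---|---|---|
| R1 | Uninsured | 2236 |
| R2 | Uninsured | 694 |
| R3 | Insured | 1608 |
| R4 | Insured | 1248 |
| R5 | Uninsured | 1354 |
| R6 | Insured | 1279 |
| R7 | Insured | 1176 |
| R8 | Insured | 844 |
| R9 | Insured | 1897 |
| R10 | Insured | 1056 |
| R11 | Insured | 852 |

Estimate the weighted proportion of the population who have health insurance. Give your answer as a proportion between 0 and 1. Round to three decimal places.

Sum of weights for 'Insured' = 1608 + 1248 + 1279 + 1176 + 844 + 1897 + 1056 + 852 = 9960
Total weight = 14244
Weighted proportion = 9960 / 14244 = 0.69924179

0.699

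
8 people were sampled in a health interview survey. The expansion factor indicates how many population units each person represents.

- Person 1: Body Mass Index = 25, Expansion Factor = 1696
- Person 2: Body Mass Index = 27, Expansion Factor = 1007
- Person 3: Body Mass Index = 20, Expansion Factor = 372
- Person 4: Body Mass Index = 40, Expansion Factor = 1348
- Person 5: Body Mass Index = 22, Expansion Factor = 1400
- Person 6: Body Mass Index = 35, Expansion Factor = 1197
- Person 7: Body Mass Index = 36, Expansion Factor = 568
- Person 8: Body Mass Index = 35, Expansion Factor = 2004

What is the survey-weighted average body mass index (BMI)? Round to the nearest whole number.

Weighted sum = 25×1696 + 27×1007 + 20×372 + 40×1348 + 22×1400 + 35×1197 + 36×568 + 35×2004
  = 42400 + 27189 + 7440 + 53920 + 30800 + 41895 + 20448 + 70140 = 294232
Sum of weights = 1696 + 1007 + 372 + 1348 + 1400 + 1197 + 568 + 2004 = 9592
Weighted mean = 294232 / 9592 = 30.674729

31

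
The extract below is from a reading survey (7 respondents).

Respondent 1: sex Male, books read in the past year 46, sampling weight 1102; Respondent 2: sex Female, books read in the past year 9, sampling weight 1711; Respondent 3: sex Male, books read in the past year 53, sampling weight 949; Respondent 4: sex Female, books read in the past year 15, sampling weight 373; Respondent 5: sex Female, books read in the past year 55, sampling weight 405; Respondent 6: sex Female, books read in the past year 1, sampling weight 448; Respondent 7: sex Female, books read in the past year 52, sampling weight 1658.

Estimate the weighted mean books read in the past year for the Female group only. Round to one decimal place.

28.3

Female rows: 2, 4, 5, 6, 7
Weighted sum = 9×1711 + 15×373 + 55×405 + 1×448 + 52×1658
  = 15399 + 5595 + 22275 + 448 + 86216 = 129933
Sum of weights = 4595
Weighted mean = 129933 / 4595 = 28.27704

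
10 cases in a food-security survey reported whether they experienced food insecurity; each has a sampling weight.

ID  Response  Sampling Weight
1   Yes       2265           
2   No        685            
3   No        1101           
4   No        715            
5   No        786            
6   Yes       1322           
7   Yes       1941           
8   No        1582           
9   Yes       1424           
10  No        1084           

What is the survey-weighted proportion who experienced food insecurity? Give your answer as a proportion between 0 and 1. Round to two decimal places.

0.54

Sum of weights for 'Yes' = 2265 + 1322 + 1941 + 1424 = 6952
Total weight = 2265 + 685 + 1101 + 715 + 786 + 1322 + 1941 + 1582 + 1424 + 1084 = 12905
Weighted proportion = 6952 / 12905 = 0.53870593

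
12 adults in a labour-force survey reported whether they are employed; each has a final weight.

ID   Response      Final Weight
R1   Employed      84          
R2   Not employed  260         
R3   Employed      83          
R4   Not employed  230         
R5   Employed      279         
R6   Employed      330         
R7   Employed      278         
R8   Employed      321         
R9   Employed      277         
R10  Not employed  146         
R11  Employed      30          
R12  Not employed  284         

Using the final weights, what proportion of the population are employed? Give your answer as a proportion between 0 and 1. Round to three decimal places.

0.646

Sum of weights for 'Employed' = 84 + 83 + 279 + 330 + 278 + 321 + 277 + 30 = 1682
Total weight = 84 + 260 + 83 + 230 + 279 + 330 + 278 + 321 + 277 + 146 + 30 + 284 = 2602
Weighted proportion = 1682 / 2602 = 0.64642583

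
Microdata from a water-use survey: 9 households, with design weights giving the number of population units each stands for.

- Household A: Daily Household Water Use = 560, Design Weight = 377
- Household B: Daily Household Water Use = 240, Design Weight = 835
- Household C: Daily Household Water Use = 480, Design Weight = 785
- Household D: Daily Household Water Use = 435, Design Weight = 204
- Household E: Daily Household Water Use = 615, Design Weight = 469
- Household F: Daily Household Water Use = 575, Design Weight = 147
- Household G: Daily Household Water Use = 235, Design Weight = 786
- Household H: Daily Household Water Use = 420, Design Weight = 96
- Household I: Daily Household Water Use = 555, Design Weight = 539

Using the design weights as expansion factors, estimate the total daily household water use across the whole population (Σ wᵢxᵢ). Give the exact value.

Weighted total = 560×377 + 240×835 + 480×785 + 435×204 + 615×469 + 575×147 + 235×786 + 420×96 + 555×539
  = 1774195

1774195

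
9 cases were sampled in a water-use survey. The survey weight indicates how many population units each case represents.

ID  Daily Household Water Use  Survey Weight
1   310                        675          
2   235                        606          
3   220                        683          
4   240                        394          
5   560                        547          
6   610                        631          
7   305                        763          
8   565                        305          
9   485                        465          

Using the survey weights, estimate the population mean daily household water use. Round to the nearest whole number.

378

Weighted sum = 310×675 + 235×606 + 220×683 + 240×394 + 560×547 + 610×631 + 305×763 + 565×305 + 485×465
  = 1918275
Sum of weights = 675 + 606 + 683 + 394 + 547 + 631 + 763 + 305 + 465 = 5069
Weighted mean = 1918275 / 5069 = 378.43263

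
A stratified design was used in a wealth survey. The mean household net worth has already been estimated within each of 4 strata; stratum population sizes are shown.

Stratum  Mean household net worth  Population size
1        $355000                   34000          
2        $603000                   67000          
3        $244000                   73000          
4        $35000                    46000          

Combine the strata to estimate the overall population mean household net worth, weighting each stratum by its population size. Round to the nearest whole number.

Σ Nₕ·x̄ₕ = 355000×34000 + 603000×67000 + 244000×73000 + 35000×46000
  = 12070000000 + 40401000000 + 17812000000 + 1610000000 = 71893000000
Σ Nₕ = 34000 + 67000 + 73000 + 46000 = 220000
Overall mean = 71893000000 / 220000 = 326786.36

326786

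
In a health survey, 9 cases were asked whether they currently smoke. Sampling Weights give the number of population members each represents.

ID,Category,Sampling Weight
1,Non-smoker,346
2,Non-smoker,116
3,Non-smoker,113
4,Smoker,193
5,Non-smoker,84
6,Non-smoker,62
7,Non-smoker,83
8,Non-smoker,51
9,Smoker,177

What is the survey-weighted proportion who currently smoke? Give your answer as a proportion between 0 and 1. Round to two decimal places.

0.30

Sum of weights for 'Smoker' = 193 + 177 = 370
Total weight = 346 + 116 + 113 + 193 + 84 + 62 + 83 + 51 + 177 = 1225
Weighted proportion = 370 / 1225 = 0.30204082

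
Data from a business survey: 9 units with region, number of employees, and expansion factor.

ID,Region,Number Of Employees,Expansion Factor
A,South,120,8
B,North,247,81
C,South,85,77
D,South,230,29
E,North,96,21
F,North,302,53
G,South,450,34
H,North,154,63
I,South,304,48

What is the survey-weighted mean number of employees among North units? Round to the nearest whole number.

North rows: B, E, F, H
Weighted sum = 247×81 + 96×21 + 302×53 + 154×63
  = 20007 + 2016 + 16006 + 9702 = 47731
Sum of weights = 81 + 21 + 53 + 63 = 218
Weighted mean = 47731 / 218 = 218.94954

219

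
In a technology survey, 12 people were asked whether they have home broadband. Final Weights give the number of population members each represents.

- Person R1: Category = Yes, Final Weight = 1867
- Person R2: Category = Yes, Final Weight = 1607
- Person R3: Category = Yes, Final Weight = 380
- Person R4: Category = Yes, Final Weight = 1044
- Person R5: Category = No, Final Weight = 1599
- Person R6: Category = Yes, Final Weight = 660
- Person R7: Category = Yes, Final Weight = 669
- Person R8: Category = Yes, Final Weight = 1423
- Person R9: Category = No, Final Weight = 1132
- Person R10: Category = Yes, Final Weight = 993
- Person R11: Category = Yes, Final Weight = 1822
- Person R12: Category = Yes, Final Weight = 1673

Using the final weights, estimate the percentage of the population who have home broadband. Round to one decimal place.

81.6

Sum of weights for 'Yes' = 1867 + 1607 + 380 + 1044 + 660 + 669 + 1423 + 993 + 1822 + 1673 = 12138
Total weight = 1867 + 1607 + 380 + 1044 + 1599 + 660 + 669 + 1423 + 1132 + 993 + 1822 + 1673 = 14869
Weighted proportion = 12138 / 14869 = 0.81632928 → 81.632928%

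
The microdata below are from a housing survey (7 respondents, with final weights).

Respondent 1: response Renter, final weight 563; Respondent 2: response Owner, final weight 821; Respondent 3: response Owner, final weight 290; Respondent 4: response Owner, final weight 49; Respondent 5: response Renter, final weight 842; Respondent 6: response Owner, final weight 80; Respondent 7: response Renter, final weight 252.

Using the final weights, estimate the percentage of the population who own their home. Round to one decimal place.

42.8

Sum of weights for 'Owner' = 821 + 290 + 49 + 80 = 1240
Total weight = 2897
Weighted proportion = 1240 / 2897 = 0.428029 → 42.8029%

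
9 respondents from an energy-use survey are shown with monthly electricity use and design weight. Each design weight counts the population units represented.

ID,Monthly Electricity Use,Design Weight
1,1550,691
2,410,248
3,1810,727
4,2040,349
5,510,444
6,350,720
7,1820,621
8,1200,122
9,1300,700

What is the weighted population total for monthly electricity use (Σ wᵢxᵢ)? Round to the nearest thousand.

Weighted total = 1550×691 + 410×248 + 1810×727 + 2040×349 + 510×444 + 350×720 + 1820×621 + 1200×122 + 1300×700
  = 5865620

5866000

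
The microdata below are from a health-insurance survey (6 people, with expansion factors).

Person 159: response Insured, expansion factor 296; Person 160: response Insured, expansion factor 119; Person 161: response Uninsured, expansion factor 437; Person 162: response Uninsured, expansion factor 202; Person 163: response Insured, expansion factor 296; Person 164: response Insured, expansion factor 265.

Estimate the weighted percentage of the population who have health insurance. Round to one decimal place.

Sum of weights for 'Insured' = 296 + 119 + 296 + 265 = 976
Total weight = 296 + 119 + 437 + 202 + 296 + 265 = 1615
Weighted proportion = 976 / 1615 = 0.60433437 → 60.433437%

60.4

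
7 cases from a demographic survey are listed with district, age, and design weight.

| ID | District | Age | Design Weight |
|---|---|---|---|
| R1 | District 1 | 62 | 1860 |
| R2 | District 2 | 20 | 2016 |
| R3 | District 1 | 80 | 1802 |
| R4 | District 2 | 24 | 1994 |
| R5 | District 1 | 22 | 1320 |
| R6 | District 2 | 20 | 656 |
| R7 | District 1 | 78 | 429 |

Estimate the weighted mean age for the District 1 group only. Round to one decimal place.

59.5

District 1 rows: R1, R3, R5, R7
Weighted sum = 321982
Sum of weights = 5411
Weighted mean = 321982 / 5411 = 59.505082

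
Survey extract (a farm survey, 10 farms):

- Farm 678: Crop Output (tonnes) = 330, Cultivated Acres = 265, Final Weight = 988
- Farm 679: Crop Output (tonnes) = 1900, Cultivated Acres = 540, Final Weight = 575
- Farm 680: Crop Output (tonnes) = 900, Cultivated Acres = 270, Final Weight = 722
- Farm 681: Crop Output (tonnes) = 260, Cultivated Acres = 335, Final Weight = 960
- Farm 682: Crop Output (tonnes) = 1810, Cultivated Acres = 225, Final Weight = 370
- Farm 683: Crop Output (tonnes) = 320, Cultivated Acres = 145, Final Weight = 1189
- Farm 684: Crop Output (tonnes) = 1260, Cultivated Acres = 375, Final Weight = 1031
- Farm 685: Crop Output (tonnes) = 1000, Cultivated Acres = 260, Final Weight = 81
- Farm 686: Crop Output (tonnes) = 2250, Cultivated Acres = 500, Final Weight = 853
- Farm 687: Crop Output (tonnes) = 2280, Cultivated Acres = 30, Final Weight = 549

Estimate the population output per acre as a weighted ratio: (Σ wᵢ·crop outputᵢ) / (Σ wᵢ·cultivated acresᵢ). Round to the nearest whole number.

4

Σ wᵢ·y = 330×988 + 1900×575 + 900×722 + 260×960 + 1810×370 + 320×1189 + 1260×1031 + 1000×81 + 2250×853 + 2280×549
  = 326040 + 1092500 + 649800 + 249600 + 669700 + 380480 + 1299060 + 81000 + 1919250 + 1251720 = 7919150
Σ wᵢ·x = 265×988 + 540×575 + 270×722 + 335×960 + 225×370 + 145×1189 + 375×1031 + 260×81 + 500×853 + 30×549
  = 261820 + 310500 + 194940 + 321600 + 83250 + 172405 + 386625 + 21060 + 426500 + 16470 = 2195170
Ratio = 7919150 / 2195170 = 3.6075338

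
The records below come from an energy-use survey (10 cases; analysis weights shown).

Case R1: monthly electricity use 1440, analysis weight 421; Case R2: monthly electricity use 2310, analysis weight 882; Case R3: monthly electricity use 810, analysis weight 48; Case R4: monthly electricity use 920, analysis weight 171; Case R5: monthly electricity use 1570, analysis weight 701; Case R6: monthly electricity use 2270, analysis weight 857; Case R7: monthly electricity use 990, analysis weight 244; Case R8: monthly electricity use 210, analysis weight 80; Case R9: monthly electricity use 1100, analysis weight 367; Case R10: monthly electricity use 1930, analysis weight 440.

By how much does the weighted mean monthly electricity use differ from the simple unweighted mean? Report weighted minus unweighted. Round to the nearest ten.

400

Unweighted sum = 1440 + 2310 + 810 + 920 + 1570 + 2270 + 990 + 210 + 1100 + 1930 = 13550
Unweighted mean = 13550 / 10 = 1355
Weighted sum = 1440×421 + 2310×882 + 810×48 + 920×171 + 1570×701 + 2270×857 + 990×244 + 210×80 + 1100×367 + 1930×440
  = 606240 + 2037420 + 38880 + 157320 + 1100570 + 1945390 + 241560 + 16800 + 403700 + 849200 = 7397080
Sum of weights = 4211
Weighted mean = 7397080 / 4211 = 1756.6089
Difference (weighted minus unweighted) = 401.60888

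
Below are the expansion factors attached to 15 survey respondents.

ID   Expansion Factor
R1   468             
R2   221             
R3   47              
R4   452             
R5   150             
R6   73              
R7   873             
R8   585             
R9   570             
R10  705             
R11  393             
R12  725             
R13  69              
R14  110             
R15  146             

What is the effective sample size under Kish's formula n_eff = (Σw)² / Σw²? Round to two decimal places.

9.92

Σ wᵢ = 5587
Σ wᵢ² = 3146737
n_eff = 5587² / 3146737 = 31214569 / 3146737 = 9.9196625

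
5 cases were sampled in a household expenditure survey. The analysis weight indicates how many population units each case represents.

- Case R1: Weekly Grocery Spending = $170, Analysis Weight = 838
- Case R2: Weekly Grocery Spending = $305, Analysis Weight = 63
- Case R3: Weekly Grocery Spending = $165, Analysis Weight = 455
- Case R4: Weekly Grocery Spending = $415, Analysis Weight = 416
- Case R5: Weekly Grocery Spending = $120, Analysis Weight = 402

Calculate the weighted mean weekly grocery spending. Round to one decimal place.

210.5

Weighted sum = 170×838 + 305×63 + 165×455 + 415×416 + 120×402
  = 457630
Sum of weights = 2174
Weighted mean = 457630 / 2174 = 210.50138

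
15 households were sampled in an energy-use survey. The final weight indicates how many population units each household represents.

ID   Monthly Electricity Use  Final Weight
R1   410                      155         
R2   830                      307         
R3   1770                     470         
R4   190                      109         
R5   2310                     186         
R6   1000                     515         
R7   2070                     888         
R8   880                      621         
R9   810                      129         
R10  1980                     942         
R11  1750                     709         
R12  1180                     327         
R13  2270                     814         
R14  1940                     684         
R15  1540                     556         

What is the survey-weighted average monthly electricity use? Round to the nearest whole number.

1636

Weighted sum = 12127510
Sum of weights = 7412
Weighted mean = 12127510 / 7412 = 1636.1994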